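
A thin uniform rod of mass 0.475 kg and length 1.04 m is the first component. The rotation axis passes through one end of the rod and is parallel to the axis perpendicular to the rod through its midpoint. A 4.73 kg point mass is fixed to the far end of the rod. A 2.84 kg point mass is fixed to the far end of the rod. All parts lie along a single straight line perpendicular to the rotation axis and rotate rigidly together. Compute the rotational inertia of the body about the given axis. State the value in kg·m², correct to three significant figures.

8.36

Thin rod: I_cm = (1/12)ML² = (1/12)(0.475)(1.04)² = 0.042813 kg·m²; centre at d = 0.52 m, so the parallel axis theorem gives I = 0.042813 + (0.475)(0.52)² = 0.17125 kg·m².
Point mass: I_cm = 0; centre at d = 0.52 + 0.52 = 1.04 m, so the parallel axis theorem gives I = 0 + (4.73)(1.04)² = 5.116 kg·m².
Point mass: I_cm = 0; centre at d = 0.52 + 0.52 = 1.04 m, so the parallel axis theorem gives I = 0 + (2.84)(1.04)² = 3.0717 kg·m².
Total I = 0.17125 + 5.116 + 3.0717 = 8.359 kg·m².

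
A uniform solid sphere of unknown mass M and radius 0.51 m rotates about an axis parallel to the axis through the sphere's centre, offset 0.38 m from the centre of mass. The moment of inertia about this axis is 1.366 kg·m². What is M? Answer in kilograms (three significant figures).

I = I_cm + Md² = (2/5)MR² + Md² = M·[0.4·(0.51)² + (0.38)²] = M·0.24844.
So M = 1.366 / 0.24844 = 5.4983 kg.

5.50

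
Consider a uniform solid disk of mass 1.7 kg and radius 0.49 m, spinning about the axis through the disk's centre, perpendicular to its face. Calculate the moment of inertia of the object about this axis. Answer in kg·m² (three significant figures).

I_cm = (1/2)MR² = (1/2)(1.7)(0.49)² = 0.20408 kg·m²; axis through the centre, so I = 0.20408 kg·m².

0.204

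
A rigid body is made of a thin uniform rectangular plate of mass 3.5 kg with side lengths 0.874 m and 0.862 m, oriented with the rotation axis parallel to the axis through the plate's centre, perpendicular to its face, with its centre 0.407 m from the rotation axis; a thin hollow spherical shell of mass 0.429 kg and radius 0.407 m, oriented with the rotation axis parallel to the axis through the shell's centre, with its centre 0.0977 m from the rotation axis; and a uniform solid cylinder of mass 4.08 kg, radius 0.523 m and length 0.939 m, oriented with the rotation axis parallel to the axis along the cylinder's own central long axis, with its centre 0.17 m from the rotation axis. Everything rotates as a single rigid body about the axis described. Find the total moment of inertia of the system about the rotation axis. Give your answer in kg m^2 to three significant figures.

Rectangular plate: I_cm = (1/12)M(a²+b²) = (1/12)(3.5)[(0.874)² + (0.862)²] = 0.43952 kg m^2; centre at d = 0.407 m, so the parallel axis theorem gives I = 0.43952 + (3.5)(0.407)² = 1.0193 kg m^2.
Spherical shell: I_cm = (2/3)MR² = (2/3)(0.429)(0.407)² = 0.047376 kg m^2; centre at d = 0.0977 m, so the parallel axis theorem gives I = 0.047376 + (0.429)(0.0977)² = 0.051471 kg m^2.
Solid cylinder: I_cm = (1/2)MR² = (1/2)(4.08)(0.523)² = 0.558 kg m^2; centre at d = 0.17 m, so the parallel axis theorem gives I = 0.558 + (4.08)(0.17)² = 0.67591 kg m^2.
Total I = 1.0193 + 0.051471 + 0.67591 = 1.7467 kg m^2.

1.75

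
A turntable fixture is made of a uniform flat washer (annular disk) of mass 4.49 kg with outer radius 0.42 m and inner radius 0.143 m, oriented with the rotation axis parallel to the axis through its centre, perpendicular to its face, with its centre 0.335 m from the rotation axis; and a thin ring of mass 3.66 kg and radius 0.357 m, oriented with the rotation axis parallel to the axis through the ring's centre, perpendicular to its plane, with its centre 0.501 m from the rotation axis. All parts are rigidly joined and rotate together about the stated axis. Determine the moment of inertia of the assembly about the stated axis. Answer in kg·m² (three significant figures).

2.33

Annular disk: I_cm = (1/2)M(R²+r²) = (1/2)(4.49)[(0.42)² + (0.143)²] = 0.44193 kg·m²; centre at d = 0.335 m, so the parallel axis theorem gives I = 0.44193 + (4.49)(0.335)² = 0.94582 kg·m².
Thin ring: I_cm = MR² = (3.66)(0.357)² = 0.46646 kg·m²; centre at d = 0.501 m, so the parallel axis theorem gives I = 0.46646 + (3.66)(0.501)² = 1.3851 kg·m².
Total I = 0.94582 + 1.3851 = 2.3309 kg·m².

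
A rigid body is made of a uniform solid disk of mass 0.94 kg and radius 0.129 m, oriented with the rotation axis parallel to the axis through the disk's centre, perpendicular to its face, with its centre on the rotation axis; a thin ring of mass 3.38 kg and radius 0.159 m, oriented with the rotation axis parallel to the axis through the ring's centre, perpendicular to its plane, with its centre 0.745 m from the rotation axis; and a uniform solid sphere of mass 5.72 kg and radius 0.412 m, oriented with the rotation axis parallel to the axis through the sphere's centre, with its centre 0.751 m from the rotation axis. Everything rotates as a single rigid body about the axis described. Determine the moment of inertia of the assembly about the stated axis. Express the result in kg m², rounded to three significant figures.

5.58

Solid disk: I_cm = (1/2)MR² = (1/2)(0.94)(0.129)² = 0.0078213 kg m²; axis through the centre, so I = 0.0078213 kg m².
Thin ring: I_cm = MR² = (3.38)(0.159)² = 0.08545 kg m²; centre at d = 0.745 m, so the parallel axis theorem gives I = 0.08545 + (3.38)(0.745)² = 1.9614 kg m².
Solid sphere: I_cm = (2/5)MR² = (2/5)(5.72)(0.412)² = 0.38837 kg m²; centre at d = 0.751 m, so the parallel axis theorem gives I = 0.38837 + (5.72)(0.751)² = 3.6145 kg m².
Total I = 0.0078213 + 1.9614 + 3.6145 = 5.5837 kg m².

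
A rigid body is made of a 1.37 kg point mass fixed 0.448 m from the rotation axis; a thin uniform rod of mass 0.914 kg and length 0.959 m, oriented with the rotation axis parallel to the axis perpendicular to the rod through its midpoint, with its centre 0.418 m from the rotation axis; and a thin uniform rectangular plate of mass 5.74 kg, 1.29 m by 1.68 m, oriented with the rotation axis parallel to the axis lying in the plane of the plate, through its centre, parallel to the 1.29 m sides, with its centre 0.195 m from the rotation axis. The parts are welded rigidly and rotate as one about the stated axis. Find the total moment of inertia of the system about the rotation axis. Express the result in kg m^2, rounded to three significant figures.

Point mass: I_cm = 0; centre at d = 0.448 m, so the parallel axis theorem gives I = 0 + (1.37)(0.448)² = 0.27496 kg m^2.
Thin rod: I_cm = (1/12)ML² = (1/12)(0.914)(0.959)² = 0.070049 kg m^2; centre at d = 0.418 m, so the parallel axis theorem gives I = 0.070049 + (0.914)(0.418)² = 0.22975 kg m^2.
Rectangular plate: I_cm = (1/12)Mb² = (1/12)(5.74)(1.68)² = 1.35 kg m^2; centre at d = 0.195 m, so the parallel axis theorem gives I = 1.35 + (5.74)(0.195)² = 1.5683 kg m^2.
Total I = 0.27496 + 0.22975 + 1.5683 = 2.073 kg m^2.

2.07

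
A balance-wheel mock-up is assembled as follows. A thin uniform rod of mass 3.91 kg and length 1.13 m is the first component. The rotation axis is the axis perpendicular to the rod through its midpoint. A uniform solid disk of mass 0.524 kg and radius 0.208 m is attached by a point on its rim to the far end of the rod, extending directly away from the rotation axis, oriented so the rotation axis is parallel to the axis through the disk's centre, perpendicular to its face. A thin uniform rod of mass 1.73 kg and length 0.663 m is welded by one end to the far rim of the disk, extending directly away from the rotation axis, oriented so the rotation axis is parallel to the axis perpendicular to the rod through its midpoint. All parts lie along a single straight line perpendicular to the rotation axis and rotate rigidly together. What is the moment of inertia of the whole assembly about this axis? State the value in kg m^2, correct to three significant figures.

3.78

Thin rod: I_cm = (1/12)ML² = (1/12)(3.91)(1.13)² = 0.41606 kg m^2; axis through the centre, so I = 0.41606 kg m^2.
Solid disk: I_cm = (1/2)MR² = (1/2)(0.524)(0.208)² = 0.011335 kg m^2; centre at d = 0.565 + 0.208 = 0.773 m, so I = I_cm + Md² gives I = 0.011335 + (0.524)(0.773)² = 0.32444 kg m^2.
Thin rod: I_cm = (1/12)ML² = (1/12)(1.73)(0.663)² = 0.063371 kg m^2; centre at d = 0.565 + 0.208 + 0.208 + 0.3315 = 1.3125 m, so I = I_cm + Md² gives I = 0.063371 + (1.73)(1.3125)² = 3.0436 kg m^2.
Total I = 0.41606 + 0.32444 + 3.0436 = 3.7841 kg m^2.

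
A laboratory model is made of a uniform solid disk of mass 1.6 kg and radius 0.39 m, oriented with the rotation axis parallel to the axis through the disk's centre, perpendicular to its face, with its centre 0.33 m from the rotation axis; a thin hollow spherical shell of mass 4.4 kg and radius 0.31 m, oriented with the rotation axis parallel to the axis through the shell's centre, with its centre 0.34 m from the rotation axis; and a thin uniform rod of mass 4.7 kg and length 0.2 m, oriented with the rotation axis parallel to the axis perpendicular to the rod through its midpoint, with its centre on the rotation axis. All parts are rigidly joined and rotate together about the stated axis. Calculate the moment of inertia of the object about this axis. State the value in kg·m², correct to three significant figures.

Solid disk: I_cm = (1/2)MR² = (1/2)(1.6)(0.39)² = 0.12168 kg·m²; centre at d = 0.33 m, so the parallel axis theorem gives I = 0.12168 + (1.6)(0.33)² = 0.29592 kg·m².
Spherical shell: I_cm = (2/3)MR² = (2/3)(4.4)(0.31)² = 0.28189 kg·m²; centre at d = 0.34 m, so the parallel axis theorem gives I = 0.28189 + (4.4)(0.34)² = 0.79053 kg·m².
Thin rod: I_cm = (1/12)ML² = (1/12)(4.7)(0.2)² = 0.015667 kg·m²; axis through the centre, so I = 0.015667 kg·m².
Total I = 0.29592 + 0.79053 + 0.015667 = 1.1021 kg·m².

1.10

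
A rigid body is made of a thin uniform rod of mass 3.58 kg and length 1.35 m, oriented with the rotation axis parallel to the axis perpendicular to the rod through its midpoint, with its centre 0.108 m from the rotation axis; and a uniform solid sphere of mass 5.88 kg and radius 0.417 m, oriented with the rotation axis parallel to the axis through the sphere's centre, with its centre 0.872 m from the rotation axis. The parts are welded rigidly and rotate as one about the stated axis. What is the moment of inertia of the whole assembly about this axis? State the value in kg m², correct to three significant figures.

Thin rod: I_cm = (1/12)ML² = (1/12)(3.58)(1.35)² = 0.54371 kg m²; centre at d = 0.108 m, so I = I_cm + Md² gives I = 0.54371 + (3.58)(0.108)² = 0.58547 kg m².
Solid sphere: I_cm = (2/5)MR² = (2/5)(5.88)(0.417)² = 0.40899 kg m²; centre at d = 0.872 m, so I = I_cm + Md² gives I = 0.40899 + (5.88)(0.872)² = 4.88 kg m².
Total I = 0.58547 + 4.88 = 5.4655 kg m².

5.47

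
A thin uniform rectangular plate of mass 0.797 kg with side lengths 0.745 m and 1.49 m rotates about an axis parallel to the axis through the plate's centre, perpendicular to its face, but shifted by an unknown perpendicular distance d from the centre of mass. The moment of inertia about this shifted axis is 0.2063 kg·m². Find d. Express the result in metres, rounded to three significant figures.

0.166

About the centre-of-mass axis, I_cm = (1/12)M(a²+b²) = (1/12)(0.797)[(0.745)² + (1.49)²] = 0.18431 kg·m².
Parallel axis theorem: I = I_cm + Md², so Md² = 0.2063 − 0.18431 = 0.021985 kg·m².
d = √(0.021985 / 0.797) = 0.16609 m.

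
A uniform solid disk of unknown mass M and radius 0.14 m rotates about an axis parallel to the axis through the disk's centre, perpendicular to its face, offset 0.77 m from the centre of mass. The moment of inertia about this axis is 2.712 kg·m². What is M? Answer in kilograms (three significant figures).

I = I_cm + Md² = (1/2)MR² + Md² = M·[0.5·(0.14)² + (0.77)²] = M·0.6027.
So M = 2.712 / 0.6027 = 4.4998 kg.

4.50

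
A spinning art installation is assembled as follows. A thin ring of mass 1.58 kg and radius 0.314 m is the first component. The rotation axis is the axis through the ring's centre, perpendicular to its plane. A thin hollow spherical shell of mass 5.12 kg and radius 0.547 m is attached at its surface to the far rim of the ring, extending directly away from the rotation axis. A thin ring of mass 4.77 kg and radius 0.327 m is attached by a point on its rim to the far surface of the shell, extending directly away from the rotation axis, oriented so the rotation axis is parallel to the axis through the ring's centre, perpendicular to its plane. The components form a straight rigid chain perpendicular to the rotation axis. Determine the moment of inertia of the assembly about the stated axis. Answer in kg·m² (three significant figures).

19.8

Thin ring: I_cm = MR² = (1.58)(0.314)² = 0.15578 kg·m²; axis through the centre, so I = 0.15578 kg·m².
Spherical shell: I_cm = (2/3)MR² = (2/3)(5.12)(0.547)² = 1.0213 kg·m²; centre at d = 0.314 + 0.547 = 0.861 m, so the parallel axis theorem gives I = 1.0213 + (5.12)(0.861)² = 4.8169 kg·m².
Thin ring: I_cm = MR² = (4.77)(0.327)² = 0.51005 kg·m²; centre at d = 0.314 + 0.547 + 0.547 + 0.327 = 1.735 m, so the parallel axis theorem gives I = 0.51005 + (4.77)(1.735)² = 14.869 kg·m².
Total I = 0.15578 + 4.8169 + 14.869 = 19.841 kg·m².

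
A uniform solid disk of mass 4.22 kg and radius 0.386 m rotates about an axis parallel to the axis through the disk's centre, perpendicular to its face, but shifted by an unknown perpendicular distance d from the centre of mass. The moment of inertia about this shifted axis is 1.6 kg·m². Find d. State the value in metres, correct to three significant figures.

About the centre-of-mass axis, I_cm = (1/2)MR² = (1/2)(4.22)(0.386)² = 0.31438 kg·m².
Parallel axis theorem: I = I_cm + Md², so Md² = 1.6 − 0.31438 = 1.2856 kg·m².
d = √(1.2856 / 4.22) = 0.55195 m.

0.552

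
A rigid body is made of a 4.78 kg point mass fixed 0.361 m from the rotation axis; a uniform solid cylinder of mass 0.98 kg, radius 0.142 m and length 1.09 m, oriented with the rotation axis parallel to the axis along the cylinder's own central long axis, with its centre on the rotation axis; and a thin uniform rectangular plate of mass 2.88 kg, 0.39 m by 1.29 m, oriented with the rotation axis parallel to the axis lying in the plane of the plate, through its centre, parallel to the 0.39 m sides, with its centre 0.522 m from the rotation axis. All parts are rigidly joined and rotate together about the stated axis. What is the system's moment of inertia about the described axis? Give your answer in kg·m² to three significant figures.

Point mass: I_cm = 0; centre at d = 0.361 m, so the parallel axis theorem gives I = 0 + (4.78)(0.361)² = 0.62293 kg·m².
Solid cylinder: I_cm = (1/2)MR² = (1/2)(0.98)(0.142)² = 0.0098804 kg·m²; axis through the centre, so I = 0.0098804 kg·m².
Rectangular plate: I_cm = (1/12)Mb² = (1/12)(2.88)(1.29)² = 0.39938 kg·m²; centre at d = 0.522 m, so the parallel axis theorem gives I = 0.39938 + (2.88)(0.522)² = 1.1841 kg·m².
Total I = 0.62293 + 0.0098804 + 1.1841 = 1.817 kg·m².

1.82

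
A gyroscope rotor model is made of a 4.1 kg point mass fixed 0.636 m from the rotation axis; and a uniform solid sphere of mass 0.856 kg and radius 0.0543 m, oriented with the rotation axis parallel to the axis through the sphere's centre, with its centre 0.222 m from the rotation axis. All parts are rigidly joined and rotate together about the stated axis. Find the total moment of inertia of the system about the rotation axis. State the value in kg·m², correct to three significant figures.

1.70

Point mass: I_cm = 0; centre at d = 0.636 m, so I = I_cm + Md² gives I = 0 + (4.1)(0.636)² = 1.6584 kg·m².
Solid sphere: I_cm = (2/5)MR² = (2/5)(0.856)(0.0543)² = 0.0010096 kg·m²; centre at d = 0.222 m, so I = I_cm + Md² gives I = 0.0010096 + (0.856)(0.222)² = 0.043197 kg·m².
Total I = 1.6584 + 0.043197 = 1.7016 kg·m².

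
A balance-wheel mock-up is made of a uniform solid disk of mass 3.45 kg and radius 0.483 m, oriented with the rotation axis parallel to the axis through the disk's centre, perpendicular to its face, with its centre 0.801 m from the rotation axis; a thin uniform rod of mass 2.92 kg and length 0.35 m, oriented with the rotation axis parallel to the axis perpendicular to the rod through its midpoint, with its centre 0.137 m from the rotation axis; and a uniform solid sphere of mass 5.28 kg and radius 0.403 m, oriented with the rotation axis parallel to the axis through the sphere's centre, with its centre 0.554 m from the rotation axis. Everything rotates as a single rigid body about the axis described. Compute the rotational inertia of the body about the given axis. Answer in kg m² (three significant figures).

Solid disk: I_cm = (1/2)MR² = (1/2)(3.45)(0.483)² = 0.40242 kg m²; centre at d = 0.801 m, so the parallel axis theorem gives I = 0.40242 + (3.45)(0.801)² = 2.6159 kg m².
Thin rod: I_cm = (1/12)ML² = (1/12)(2.92)(0.35)² = 0.029808 kg m²; centre at d = 0.137 m, so the parallel axis theorem gives I = 0.029808 + (2.92)(0.137)² = 0.084614 kg m².
Solid sphere: I_cm = (2/5)MR² = (2/5)(5.28)(0.403)² = 0.34301 kg m²; centre at d = 0.554 m, so the parallel axis theorem gives I = 0.34301 + (5.28)(0.554)² = 1.9635 kg m².
Total I = 2.6159 + 0.084614 + 1.9635 = 4.6641 kg m².

4.66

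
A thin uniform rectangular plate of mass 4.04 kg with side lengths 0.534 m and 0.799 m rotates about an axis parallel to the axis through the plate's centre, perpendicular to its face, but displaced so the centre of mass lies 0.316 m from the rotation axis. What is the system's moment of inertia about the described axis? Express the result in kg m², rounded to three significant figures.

I_cm = (1/12)M(a²+b²) = (1/12)(4.04)[(0.534)² + (0.799)²] = 0.31093 kg m²; centre at d = 0.316 m, so I = I_cm + Md² gives I = 0.31093 + (4.04)(0.316)² = 0.71435 kg m².

0.714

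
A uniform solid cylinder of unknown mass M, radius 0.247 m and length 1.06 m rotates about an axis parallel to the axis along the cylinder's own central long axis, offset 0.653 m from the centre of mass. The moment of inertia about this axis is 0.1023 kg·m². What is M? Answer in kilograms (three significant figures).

I = I_cm + Md² = (1/2)MR² + Md² = M·[0.5·(0.247)² + (0.653)²] = M·0.45691.
So M = 0.1023 / 0.45691 = 0.22389 kg.

0.224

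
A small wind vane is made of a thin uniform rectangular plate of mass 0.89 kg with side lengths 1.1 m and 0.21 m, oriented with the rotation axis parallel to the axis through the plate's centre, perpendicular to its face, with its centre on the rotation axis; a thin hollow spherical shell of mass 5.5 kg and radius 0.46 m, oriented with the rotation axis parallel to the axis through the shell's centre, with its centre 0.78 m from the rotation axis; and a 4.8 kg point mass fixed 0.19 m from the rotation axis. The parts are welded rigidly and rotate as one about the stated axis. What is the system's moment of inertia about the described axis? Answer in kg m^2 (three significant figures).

Rectangular plate: I_cm = (1/12)M(a²+b²) = (1/12)(0.89)[(1.1)² + (0.21)²] = 0.093012 kg m^2; axis through the centre, so I = 0.093012 kg m^2.
Spherical shell: I_cm = (2/3)MR² = (2/3)(5.5)(0.46)² = 0.77587 kg m^2; centre at d = 0.78 m, so I = I_cm + Md² gives I = 0.77587 + (5.5)(0.78)² = 4.1221 kg m^2.
Point mass: I_cm = 0; centre at d = 0.19 m, so I = I_cm + Md² gives I = 0 + (4.8)(0.19)² = 0.17328 kg m^2.
Total I = 0.093012 + 4.1221 + 0.17328 = 4.3884 kg m^2.

4.39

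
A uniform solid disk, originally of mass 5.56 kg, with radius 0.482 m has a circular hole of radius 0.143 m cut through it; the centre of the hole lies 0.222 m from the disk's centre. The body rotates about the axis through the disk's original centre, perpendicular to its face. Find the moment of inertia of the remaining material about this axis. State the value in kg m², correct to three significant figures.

0.617

Unpierced body about its centre: I₀ = (1/2)MR² = (1/2)(5.56)(0.482)² = 0.64586 kg m².
The removed disk has mass m = M·(r/R)² = (5.56)(0.143/0.482)² = 0.48939 kg (same uniform areal density).
Its moment of inertia about the rotation axis (parallel-axis theorem): I_hole = (1/2)mr² + md² = (1/2)(0.48939)(0.143)² + (0.48939)(0.222)² = 0.029123 kg m².
Treating the hole as negative mass, I = I₀ − I_hole = 0.64586 − 0.029123 = 0.61674 kg m².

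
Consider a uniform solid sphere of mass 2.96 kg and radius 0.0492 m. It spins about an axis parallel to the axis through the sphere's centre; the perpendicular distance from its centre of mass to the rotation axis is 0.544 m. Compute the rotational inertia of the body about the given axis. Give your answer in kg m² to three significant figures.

I_cm = (2/5)MR² = (2/5)(2.96)(0.0492)² = 0.002866 kg m²; centre at d = 0.544 m, so the parallel axis theorem gives I = 0.002866 + (2.96)(0.544)² = 0.87884 kg m².

0.879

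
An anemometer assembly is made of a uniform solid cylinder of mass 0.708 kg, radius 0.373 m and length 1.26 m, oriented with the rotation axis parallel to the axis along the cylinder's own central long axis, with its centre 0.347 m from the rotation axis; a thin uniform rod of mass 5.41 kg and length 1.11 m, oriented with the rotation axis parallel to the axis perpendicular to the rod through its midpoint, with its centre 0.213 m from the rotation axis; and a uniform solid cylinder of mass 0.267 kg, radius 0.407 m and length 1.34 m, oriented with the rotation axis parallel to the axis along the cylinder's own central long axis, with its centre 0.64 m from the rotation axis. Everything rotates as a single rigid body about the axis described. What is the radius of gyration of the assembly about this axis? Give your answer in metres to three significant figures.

0.409

Solid cylinder: I_cm = (1/2)MR² = (1/2)(0.708)(0.373)² = 0.049252 kg m²; centre at d = 0.347 m, so I = I_cm + Md² gives I = 0.049252 + (0.708)(0.347)² = 0.1345 kg m².
Thin rod: I_cm = (1/12)ML² = (1/12)(5.41)(1.11)² = 0.55547 kg m²; centre at d = 0.213 m, so I = I_cm + Md² gives I = 0.55547 + (5.41)(0.213)² = 0.80092 kg m².
Solid cylinder: I_cm = (1/2)MR² = (1/2)(0.267)(0.407)² = 0.022114 kg m²; centre at d = 0.64 m, so I = I_cm + Md² gives I = 0.022114 + (0.267)(0.64)² = 0.13148 kg m².
Total I = 1.0669 kg m²; total mass M = 6.385 kg.
k = √(I/M) = √(1.0669/6.385) = 0.40877 m.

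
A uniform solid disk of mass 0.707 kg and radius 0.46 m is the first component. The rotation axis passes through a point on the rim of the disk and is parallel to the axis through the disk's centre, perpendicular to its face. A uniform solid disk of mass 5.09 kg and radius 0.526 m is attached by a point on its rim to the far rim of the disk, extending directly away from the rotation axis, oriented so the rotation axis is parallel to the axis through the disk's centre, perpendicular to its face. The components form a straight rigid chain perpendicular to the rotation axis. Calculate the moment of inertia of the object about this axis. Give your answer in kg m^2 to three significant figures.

11.6

Solid disk: I_cm = (1/2)MR² = (1/2)(0.707)(0.46)² = 0.074801 kg m^2; centre at d = 0.46 m, so I = I_cm + Md² gives I = 0.074801 + (0.707)(0.46)² = 0.2244 kg m^2.
Solid disk: I_cm = (1/2)MR² = (1/2)(5.09)(0.526)² = 0.70414 kg m^2; centre at d = 0.46 + 0.46 + 0.526 = 1.446 m, so I = I_cm + Md² gives I = 0.70414 + (5.09)(1.446)² = 11.347 kg m^2.
Total I = 0.2244 + 11.347 = 11.571 kg m^2.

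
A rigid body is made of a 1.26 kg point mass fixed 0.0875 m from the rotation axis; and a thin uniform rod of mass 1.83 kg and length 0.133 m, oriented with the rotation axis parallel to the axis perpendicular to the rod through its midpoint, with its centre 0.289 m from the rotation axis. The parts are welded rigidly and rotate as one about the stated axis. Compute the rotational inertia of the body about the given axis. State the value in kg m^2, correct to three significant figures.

0.165

Point mass: I_cm = 0; centre at d = 0.0875 m, so I = I_cm + Md² gives I = 0 + (1.26)(0.0875)² = 0.0096469 kg m^2.
Thin rod: I_cm = (1/12)ML² = (1/12)(1.83)(0.133)² = 0.0026976 kg m^2; centre at d = 0.289 m, so I = I_cm + Md² gives I = 0.0026976 + (1.83)(0.289)² = 0.15554 kg m^2.
Total I = 0.0096469 + 0.15554 = 0.16519 kg m^2.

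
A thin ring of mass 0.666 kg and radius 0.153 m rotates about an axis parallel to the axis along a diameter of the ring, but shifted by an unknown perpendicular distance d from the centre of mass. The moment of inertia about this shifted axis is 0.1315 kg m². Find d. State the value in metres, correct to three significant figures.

About the centre-of-mass axis, I_cm = (1/2)MR² = (1/2)(0.666)(0.153)² = 0.0077952 kg m².
Parallel axis theorem: I = I_cm + Md², so Md² = 0.1315 − 0.0077952 = 0.1237 kg m².
d = √(0.1237 / 0.666) = 0.43098 m.

0.431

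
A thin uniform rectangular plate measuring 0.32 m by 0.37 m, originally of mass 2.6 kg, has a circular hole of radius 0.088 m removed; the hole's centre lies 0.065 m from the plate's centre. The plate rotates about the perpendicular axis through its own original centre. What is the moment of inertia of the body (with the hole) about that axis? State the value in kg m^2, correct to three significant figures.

Unpierced body about its centre: I₀ = (1/12)M(a²+b²) = (1/12)(2.6)[(0.32)² + (0.37)²] = 0.051848 kg m^2.
The removed disk has mass m = M·πr²/(ab) = (2.6)·π(0.088)²/(0.32·0.37) = 0.53424 kg (same uniform areal density).
Its moment of inertia about the rotation axis (parallel-axis theorem): I_hole = (1/2)mr² + md² = (1/2)(0.53424)(0.088)² + (0.53424)(0.065)² = 0.0043257 kg m^2.
Treating the hole as negative mass, I = I₀ − I_hole = 0.051848 − 0.0043257 = 0.047523 kg m^2.

0.0475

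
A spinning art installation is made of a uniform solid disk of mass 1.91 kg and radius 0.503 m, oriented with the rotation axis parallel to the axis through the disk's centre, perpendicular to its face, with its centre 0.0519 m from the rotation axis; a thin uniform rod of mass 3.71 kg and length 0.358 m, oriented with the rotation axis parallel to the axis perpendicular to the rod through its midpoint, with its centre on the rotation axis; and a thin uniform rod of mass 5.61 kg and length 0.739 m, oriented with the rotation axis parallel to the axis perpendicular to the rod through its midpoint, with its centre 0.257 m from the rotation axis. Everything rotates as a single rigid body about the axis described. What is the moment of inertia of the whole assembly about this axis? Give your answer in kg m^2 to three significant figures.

Solid disk: I_cm = (1/2)MR² = (1/2)(1.91)(0.503)² = 0.24162 kg m^2; centre at d = 0.0519 m, so the parallel axis theorem gives I = 0.24162 + (1.91)(0.0519)² = 0.24677 kg m^2.
Thin rod: I_cm = (1/12)ML² = (1/12)(3.71)(0.358)² = 0.039624 kg m^2; axis through the centre, so I = 0.039624 kg m^2.
Thin rod: I_cm = (1/12)ML² = (1/12)(5.61)(0.739)² = 0.25531 kg m^2; centre at d = 0.257 m, so the parallel axis theorem gives I = 0.25531 + (5.61)(0.257)² = 0.62585 kg m^2.
Total I = 0.24677 + 0.039624 + 0.62585 = 0.91224 kg m^2.

0.912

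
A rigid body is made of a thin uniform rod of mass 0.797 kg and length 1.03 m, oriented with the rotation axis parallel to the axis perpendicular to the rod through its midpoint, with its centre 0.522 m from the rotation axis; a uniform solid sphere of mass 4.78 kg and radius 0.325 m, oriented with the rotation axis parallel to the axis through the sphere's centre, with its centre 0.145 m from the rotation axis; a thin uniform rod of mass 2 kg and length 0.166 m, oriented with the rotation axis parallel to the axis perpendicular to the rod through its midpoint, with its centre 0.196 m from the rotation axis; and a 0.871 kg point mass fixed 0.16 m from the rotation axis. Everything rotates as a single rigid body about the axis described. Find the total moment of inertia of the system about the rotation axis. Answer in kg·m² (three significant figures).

Thin rod: I_cm = (1/12)ML² = (1/12)(0.797)(1.03)² = 0.070461 kg·m²; centre at d = 0.522 m, so I = I_cm + Md² gives I = 0.070461 + (0.797)(0.522)² = 0.28763 kg·m².
Solid sphere: I_cm = (2/5)MR² = (2/5)(4.78)(0.325)² = 0.20196 kg·m²; centre at d = 0.145 m, so I = I_cm + Md² gives I = 0.20196 + (4.78)(0.145)² = 0.30245 kg·m².
Thin rod: I_cm = (1/12)ML² = (1/12)(2)(0.166)² = 0.0045927 kg·m²; centre at d = 0.196 m, so I = I_cm + Md² gives I = 0.0045927 + (2)(0.196)² = 0.081425 kg·m².
Point mass: I_cm = 0; centre at d = 0.16 m, so I = I_cm + Md² gives I = 0 + (0.871)(0.16)² = 0.022298 kg·m².
Total I = 0.28763 + 0.30245 + 0.081425 + 0.022298 = 0.69381 kg·m².

0.694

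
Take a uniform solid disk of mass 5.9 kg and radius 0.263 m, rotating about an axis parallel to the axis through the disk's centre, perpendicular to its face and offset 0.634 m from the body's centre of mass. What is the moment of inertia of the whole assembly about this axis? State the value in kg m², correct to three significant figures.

I_cm = (1/2)MR² = (1/2)(5.9)(0.263)² = 0.20405 kg m²; centre at d = 0.634 m, so the parallel axis theorem gives I = 0.20405 + (5.9)(0.634)² = 2.5756 kg m².

2.58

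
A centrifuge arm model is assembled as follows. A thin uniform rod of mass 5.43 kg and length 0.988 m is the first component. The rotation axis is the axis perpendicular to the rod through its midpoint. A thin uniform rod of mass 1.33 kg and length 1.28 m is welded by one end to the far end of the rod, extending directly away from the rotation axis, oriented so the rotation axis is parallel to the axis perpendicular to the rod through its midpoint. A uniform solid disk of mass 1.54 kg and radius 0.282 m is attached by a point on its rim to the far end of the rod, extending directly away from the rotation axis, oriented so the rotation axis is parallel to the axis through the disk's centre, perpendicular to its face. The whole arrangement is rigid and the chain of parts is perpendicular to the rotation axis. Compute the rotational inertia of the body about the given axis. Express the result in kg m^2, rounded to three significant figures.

Thin rod: I_cm = (1/12)ML² = (1/12)(5.43)(0.988)² = 0.44171 kg m^2; axis through the centre, so I = 0.44171 kg m^2.
Thin rod: I_cm = (1/12)ML² = (1/12)(1.33)(1.28)² = 0.18159 kg m^2; centre at d = 0.494 + 0.64 = 1.134 m, so the parallel axis theorem gives I = 0.18159 + (1.33)(1.134)² = 1.8919 kg m^2.
Solid disk: I_cm = (1/2)MR² = (1/2)(1.54)(0.282)² = 0.061233 kg m^2; centre at d = 0.494 + 0.64 + 0.64 + 0.282 = 2.056 m, so the parallel axis theorem gives I = 0.061233 + (1.54)(2.056)² = 6.571 kg m^2.
Total I = 0.44171 + 1.8919 + 6.571 = 8.9046 kg m^2.

8.90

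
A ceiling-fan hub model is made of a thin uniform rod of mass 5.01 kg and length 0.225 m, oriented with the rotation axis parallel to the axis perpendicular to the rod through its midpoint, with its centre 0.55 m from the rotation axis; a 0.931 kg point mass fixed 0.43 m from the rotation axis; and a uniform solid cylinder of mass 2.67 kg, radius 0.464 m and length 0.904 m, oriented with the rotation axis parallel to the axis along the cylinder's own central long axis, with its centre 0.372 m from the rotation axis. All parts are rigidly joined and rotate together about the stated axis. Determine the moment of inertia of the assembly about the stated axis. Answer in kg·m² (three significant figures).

Thin rod: I_cm = (1/12)ML² = (1/12)(5.01)(0.225)² = 0.021136 kg·m²; centre at d = 0.55 m, so the parallel axis theorem gives I = 0.021136 + (5.01)(0.55)² = 1.5367 kg·m².
Point mass: I_cm = 0; centre at d = 0.43 m, so the parallel axis theorem gives I = 0 + (0.931)(0.43)² = 0.17214 kg·m².
Solid cylinder: I_cm = (1/2)MR² = (1/2)(2.67)(0.464)² = 0.28742 kg·m²; centre at d = 0.372 m, so the parallel axis theorem gives I = 0.28742 + (2.67)(0.372)² = 0.65691 kg·m².
Total I = 1.5367 + 0.17214 + 0.65691 = 2.3657 kg·m².

2.37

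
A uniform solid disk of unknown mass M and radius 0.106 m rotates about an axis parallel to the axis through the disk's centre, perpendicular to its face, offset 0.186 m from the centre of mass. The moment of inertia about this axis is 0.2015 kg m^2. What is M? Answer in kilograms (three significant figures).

5.01

I = I_cm + Md² = (1/2)MR² + Md² = M·[0.5·(0.106)² + (0.186)²] = M·0.040214.
So M = 0.2015 / 0.040214 = 5.0107 kg.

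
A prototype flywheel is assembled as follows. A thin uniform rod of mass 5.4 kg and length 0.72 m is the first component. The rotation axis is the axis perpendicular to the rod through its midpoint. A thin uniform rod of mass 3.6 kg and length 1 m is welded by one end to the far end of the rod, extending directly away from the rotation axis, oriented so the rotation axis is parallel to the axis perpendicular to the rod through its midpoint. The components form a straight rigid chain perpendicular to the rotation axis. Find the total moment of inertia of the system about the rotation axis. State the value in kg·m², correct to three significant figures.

3.20

Thin rod: I_cm = (1/12)ML² = (1/12)(5.4)(0.72)² = 0.23328 kg·m²; axis through the centre, so I = 0.23328 kg·m².
Thin rod: I_cm = (1/12)ML² = (1/12)(3.6)(1)² = 0.3 kg·m²; centre at d = 0.36 + 0.5 = 0.86 m, so the parallel axis theorem gives I = 0.3 + (3.6)(0.86)² = 2.9626 kg·m².
Total I = 0.23328 + 2.9626 = 3.1958 kg·m².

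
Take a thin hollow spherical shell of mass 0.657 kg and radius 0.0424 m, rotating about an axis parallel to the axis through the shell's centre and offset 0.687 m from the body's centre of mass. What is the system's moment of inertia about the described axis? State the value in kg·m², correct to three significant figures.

I_cm = (2/3)MR² = (2/3)(0.657)(0.0424)² = 0.00078742 kg·m²; centre at d = 0.687 m, so I = I_cm + Md² gives I = 0.00078742 + (0.657)(0.687)² = 0.31087 kg·m².

0.311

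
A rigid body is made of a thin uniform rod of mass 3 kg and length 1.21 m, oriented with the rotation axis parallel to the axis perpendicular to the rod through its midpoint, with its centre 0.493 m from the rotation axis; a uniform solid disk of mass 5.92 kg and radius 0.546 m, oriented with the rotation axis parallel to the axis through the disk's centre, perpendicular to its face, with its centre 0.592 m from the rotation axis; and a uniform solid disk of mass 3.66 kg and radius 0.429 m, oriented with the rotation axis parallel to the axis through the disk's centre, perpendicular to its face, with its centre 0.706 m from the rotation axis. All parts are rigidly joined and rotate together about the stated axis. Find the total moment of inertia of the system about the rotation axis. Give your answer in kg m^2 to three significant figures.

6.21

Thin rod: I_cm = (1/12)ML² = (1/12)(3)(1.21)² = 0.36602 kg m^2; centre at d = 0.493 m, so the parallel axis theorem gives I = 0.36602 + (3)(0.493)² = 1.0952 kg m^2.
Solid disk: I_cm = (1/2)MR² = (1/2)(5.92)(0.546)² = 0.88242 kg m^2; centre at d = 0.592 m, so the parallel axis theorem gives I = 0.88242 + (5.92)(0.592)² = 2.9572 kg m^2.
Solid disk: I_cm = (1/2)MR² = (1/2)(3.66)(0.429)² = 0.3368 kg m^2; centre at d = 0.706 m, so the parallel axis theorem gives I = 0.3368 + (3.66)(0.706)² = 2.1611 kg m^2.
Total I = 1.0952 + 2.9572 + 2.1611 = 6.2134 kg m^2.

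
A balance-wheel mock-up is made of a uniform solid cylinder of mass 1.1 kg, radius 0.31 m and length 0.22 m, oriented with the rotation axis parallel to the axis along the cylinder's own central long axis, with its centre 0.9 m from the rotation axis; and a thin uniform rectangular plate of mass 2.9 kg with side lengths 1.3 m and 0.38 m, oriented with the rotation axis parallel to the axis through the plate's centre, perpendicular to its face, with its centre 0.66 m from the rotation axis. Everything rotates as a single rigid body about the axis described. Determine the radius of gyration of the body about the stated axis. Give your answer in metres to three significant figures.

0.814

Solid cylinder: I_cm = (1/2)MR² = (1/2)(1.1)(0.31)² = 0.052855 kg m²; centre at d = 0.9 m, so the parallel axis theorem gives I = 0.052855 + (1.1)(0.9)² = 0.94386 kg m².
Rectangular plate: I_cm = (1/12)M(a²+b²) = (1/12)(2.9)[(1.3)² + (0.38)²] = 0.44331 kg m²; centre at d = 0.66 m, so the parallel axis theorem gives I = 0.44331 + (2.9)(0.66)² = 1.7066 kg m².
Total I = 2.6504 kg m²; total mass M = 4 kg.
k = √(I/M) = √(2.6504/4) = 0.814 m.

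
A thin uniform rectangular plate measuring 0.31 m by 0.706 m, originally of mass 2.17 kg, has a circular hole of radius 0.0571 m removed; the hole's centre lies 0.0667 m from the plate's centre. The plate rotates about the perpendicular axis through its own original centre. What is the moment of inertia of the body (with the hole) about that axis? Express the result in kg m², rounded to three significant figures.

Unpierced body about its centre: I₀ = (1/12)M(a²+b²) = (1/12)(2.17)[(0.31)² + (0.706)²] = 0.10751 kg m².
The removed disk has mass m = M·πr²/(ab) = (2.17)·π(0.0571)²/(0.31·0.706) = 0.10156 kg (same uniform areal density).
Its moment of inertia about the rotation axis (parallel-axis theorem): I_hole = (1/2)mr² + md² = (1/2)(0.10156)(0.0571)² + (0.10156)(0.0667)² = 0.00061738 kg m².
Treating the hole as negative mass, I = I₀ − I_hole = 0.10751 − 0.00061738 = 0.10689 kg m².

0.107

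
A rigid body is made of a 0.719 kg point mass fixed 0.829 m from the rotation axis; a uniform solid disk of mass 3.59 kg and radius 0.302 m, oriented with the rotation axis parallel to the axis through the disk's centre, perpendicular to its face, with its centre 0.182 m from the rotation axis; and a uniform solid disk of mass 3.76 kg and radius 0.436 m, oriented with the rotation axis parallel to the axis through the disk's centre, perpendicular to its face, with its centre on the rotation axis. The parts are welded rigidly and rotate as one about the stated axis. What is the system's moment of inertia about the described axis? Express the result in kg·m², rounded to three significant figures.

Point mass: I_cm = 0; centre at d = 0.829 m, so I = I_cm + Md² gives I = 0 + (0.719)(0.829)² = 0.49413 kg·m².
Solid disk: I_cm = (1/2)MR² = (1/2)(3.59)(0.302)² = 0.16371 kg·m²; centre at d = 0.182 m, so I = I_cm + Md² gives I = 0.16371 + (3.59)(0.182)² = 0.28263 kg·m².
Solid disk: I_cm = (1/2)MR² = (1/2)(3.76)(0.436)² = 0.35738 kg·m²; axis through the centre, so I = 0.35738 kg·m².
Total I = 0.49413 + 0.28263 + 0.35738 = 1.1341 kg·m².

1.13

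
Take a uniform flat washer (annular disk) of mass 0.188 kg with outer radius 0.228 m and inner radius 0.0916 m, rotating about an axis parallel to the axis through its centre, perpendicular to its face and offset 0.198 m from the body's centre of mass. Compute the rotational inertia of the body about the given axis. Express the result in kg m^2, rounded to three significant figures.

I_cm = (1/2)M(R²+r²) = (1/2)(0.188)[(0.228)² + (0.0916)²] = 0.0056752 kg m^2; centre at d = 0.198 m, so I = I_cm + Md² gives I = 0.0056752 + (0.188)(0.198)² = 0.013046 kg m^2.

0.0130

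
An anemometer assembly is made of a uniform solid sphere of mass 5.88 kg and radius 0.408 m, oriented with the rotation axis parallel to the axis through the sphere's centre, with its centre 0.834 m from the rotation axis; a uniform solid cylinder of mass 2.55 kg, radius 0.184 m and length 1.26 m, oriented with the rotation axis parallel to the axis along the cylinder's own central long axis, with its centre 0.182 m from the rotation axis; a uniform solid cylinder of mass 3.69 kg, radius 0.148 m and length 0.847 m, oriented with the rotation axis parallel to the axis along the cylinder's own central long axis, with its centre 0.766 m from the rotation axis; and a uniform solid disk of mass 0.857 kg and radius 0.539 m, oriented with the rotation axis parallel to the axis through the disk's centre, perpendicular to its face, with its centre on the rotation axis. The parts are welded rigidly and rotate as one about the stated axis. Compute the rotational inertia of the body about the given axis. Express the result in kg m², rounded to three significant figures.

6.94

Solid sphere: I_cm = (2/5)MR² = (2/5)(5.88)(0.408)² = 0.39152 kg m²; centre at d = 0.834 m, so I = I_cm + Md² gives I = 0.39152 + (5.88)(0.834)² = 4.4814 kg m².
Solid cylinder: I_cm = (1/2)MR² = (1/2)(2.55)(0.184)² = 0.043166 kg m²; centre at d = 0.182 m, so I = I_cm + Md² gives I = 0.043166 + (2.55)(0.182)² = 0.12763 kg m².
Solid cylinder: I_cm = (1/2)MR² = (1/2)(3.69)(0.148)² = 0.040413 kg m²; centre at d = 0.766 m, so I = I_cm + Md² gives I = 0.040413 + (3.69)(0.766)² = 2.2055 kg m².
Solid disk: I_cm = (1/2)MR² = (1/2)(0.857)(0.539)² = 0.12449 kg m²; axis through the centre, so I = 0.12449 kg m².
Total I = 4.4814 + 0.12763 + 2.2055 + 0.12449 = 6.9391 kg m².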